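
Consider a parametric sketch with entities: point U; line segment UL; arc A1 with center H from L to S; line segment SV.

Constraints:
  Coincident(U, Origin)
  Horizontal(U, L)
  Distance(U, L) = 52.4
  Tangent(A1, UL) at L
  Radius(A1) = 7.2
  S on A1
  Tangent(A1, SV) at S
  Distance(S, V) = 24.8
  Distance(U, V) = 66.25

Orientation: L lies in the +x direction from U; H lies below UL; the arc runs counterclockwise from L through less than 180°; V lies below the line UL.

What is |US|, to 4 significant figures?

47.25

Checks: |HS| = 7.200 ✓; ∠(HS, SV) = 90.00° ✓; |SV| = 24.80 ✓; |UV| = 66.25 ✓.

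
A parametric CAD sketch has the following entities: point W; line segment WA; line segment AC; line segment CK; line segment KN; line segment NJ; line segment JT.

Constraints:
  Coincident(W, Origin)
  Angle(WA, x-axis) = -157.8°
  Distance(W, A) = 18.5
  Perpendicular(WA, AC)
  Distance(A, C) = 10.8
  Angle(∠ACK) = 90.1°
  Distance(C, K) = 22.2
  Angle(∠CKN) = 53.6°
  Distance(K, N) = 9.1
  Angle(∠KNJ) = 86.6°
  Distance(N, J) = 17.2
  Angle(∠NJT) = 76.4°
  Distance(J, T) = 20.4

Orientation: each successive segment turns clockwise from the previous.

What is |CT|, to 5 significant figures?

25.489

W is at the origin; WA runs at -157.8° with length 18.5, so A = (-17.129, -6.9901). WA is perpendicular to AC, so AC runs at 112.20°; with |AC| = 10.8, C = (-21.209, 3.0093). ∠ACK = 90.1° gives CK at 22.300° from the x-axis; with |CK| = 22.2, K = (-0.66963, 11.433). ∠CKN = 53.6° gives KN at -104.10° from the x-axis; with |KN| = 9.1, N = (-2.8865, 2.6074). ∠KNJ = 86.6° gives NJ at 162.50° from the x-axis; with |NJ| = 17.2, J = (-19.290, 7.7796). ∠NJT = 76.4° gives JT at 58.900° from the x-axis; with |JT| = 20.4, T = (-8.7532, 25.247). Then |CT| = |T − C| = 25.489.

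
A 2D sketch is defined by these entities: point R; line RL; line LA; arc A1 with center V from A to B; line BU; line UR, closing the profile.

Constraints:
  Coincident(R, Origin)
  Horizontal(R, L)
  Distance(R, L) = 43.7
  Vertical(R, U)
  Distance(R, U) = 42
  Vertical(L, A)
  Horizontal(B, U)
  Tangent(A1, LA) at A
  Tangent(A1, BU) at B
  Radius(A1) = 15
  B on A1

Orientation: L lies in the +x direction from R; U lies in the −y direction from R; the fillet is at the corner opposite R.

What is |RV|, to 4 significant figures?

39.40

R is at the origin; RL is horizontal with |RL| = 43.7 and L on the +x side, so L = (43.70, 0.000). R and U share the same x with |RU| = 42.0 and U on the −y side, so U = (0.000, -42.00). The virtual corner opposite R is at (43.70, -42.00). A1 meets LA tangentially, so VA is at right angles to LA and since A1 is tangent to BU there, VB ⟂ BU, with radius 15.0, so the center V sits 15.0 in from both sides at V = (28.70, -27.00). Then |RV| = |V − R| = 39.40.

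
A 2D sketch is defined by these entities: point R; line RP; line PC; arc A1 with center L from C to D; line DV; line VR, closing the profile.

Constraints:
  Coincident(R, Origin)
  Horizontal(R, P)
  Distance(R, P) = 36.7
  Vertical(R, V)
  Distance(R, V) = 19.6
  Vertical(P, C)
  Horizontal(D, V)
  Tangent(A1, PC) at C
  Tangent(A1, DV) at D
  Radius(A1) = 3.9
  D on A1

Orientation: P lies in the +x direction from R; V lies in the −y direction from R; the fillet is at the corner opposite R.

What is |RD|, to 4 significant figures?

38.21

R is at the origin; RP is horizontal with |RP| = 36.7 and P on the +x side, so P = (36.70, 0.000). RV is vertical with |RV| = 19.6 and V on the −y side, so V = (0.000, -19.60). The virtual corner opposite R is at (36.70, -19.60). The tangent condition forces LC to be normal to PC and since A1 is tangent to DV there, LD ⟂ DV, with radius 3.9, so the center L sits 3.9 in from both sides at L = (32.80, -15.70). That places the tangent points at C = (36.70, -15.70) on PC and D = (32.80, -19.60) on DV. Then |RD| = |D − R| = 38.21.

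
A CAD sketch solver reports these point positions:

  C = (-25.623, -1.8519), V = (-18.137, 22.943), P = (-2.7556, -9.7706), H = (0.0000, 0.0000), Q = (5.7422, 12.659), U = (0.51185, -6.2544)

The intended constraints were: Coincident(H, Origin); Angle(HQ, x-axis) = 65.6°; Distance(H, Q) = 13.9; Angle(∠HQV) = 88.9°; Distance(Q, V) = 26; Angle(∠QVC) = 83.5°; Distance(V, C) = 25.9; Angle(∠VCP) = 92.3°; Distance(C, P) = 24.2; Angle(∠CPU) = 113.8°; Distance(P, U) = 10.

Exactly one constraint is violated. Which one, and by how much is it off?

Distance(P, U) = 10 — off by 5.20.

H = (0.00, 0.00) ✓; HQ at 65.60° ✓; |HQ| = 13.90 ✓; ∠HQV = 88.90° ✓; |QV| = 26.00 ✓; ∠QVC = 83.50° ✓; |VC| = 25.90 ✓; ∠VCP = 92.30° ✓; |CP| = 24.20 ✓; ∠CPU = 113.8° ✓; |PU| = 4.800 ✗.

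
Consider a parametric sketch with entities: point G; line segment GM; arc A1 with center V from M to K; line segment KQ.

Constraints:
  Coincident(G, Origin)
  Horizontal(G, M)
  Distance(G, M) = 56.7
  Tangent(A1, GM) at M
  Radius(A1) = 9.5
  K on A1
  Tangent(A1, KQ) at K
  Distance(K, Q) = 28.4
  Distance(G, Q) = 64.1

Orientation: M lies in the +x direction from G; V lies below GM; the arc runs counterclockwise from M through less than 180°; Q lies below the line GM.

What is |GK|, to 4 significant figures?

48.48

G is at the origin; GM is horizontal with |GM| = 56.7 and M on the +x side, so M = (56.70, 0.000). Tangency of A1 to GM means the radius VM is perpendicular to GM, so V = M + (0, -9.5) = (56.70, -9.500). Since VK ⟂ KQ (tangency), |VQ| = √(9.5² + 28.4²) = 29.95 regardless of where K sits on A1. So Q lies on both circle(G, 64.1) and circle(V, 29.95); the below-GM intersection is Q = (50.95, -38.89). K is the foot of the tangent from Q: K = (47.28, -10.73).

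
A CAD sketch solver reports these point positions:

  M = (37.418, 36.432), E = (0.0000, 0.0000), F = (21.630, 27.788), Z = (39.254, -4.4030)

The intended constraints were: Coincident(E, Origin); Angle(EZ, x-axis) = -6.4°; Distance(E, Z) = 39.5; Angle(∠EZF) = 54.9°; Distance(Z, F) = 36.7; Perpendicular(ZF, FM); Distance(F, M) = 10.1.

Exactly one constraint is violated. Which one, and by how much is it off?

Distance(F, M) = 10.1 — off by 7.90.

E = (0.00, 0.00) ✓; EZ at -6.400° ✓; |EZ| = 39.50 ✓; ∠EZF = 54.90° ✓; |ZF| = 36.70 ✓; ∠(ZF, FM) = 90.00° ✓; |FM| = 18.00 ✗.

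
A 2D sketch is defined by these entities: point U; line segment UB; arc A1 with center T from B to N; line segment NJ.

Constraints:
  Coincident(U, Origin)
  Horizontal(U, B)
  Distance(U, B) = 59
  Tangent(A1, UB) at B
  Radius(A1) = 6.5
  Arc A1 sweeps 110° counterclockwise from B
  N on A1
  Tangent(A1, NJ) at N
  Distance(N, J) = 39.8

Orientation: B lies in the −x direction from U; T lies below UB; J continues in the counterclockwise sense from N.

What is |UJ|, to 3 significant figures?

69.1

U is at the origin; U and B share the same y with |UB| = 59.0 and B on the −x side, so B = (-59.0, 0.00). Tangency of A1 to UB means the radius TB is perpendicular to UB, so T = B + (0, -6.5) = (-59.0, -6.50). On A1, B sits at bearing 90° from T; a 110° counterclockwise sweep puts N at bearing 200°, so N = T + 6.5·(cos 200°, sin 200°) = (-65.1, -8.72). The tangent condition forces TN to be normal to NJ, so NJ runs along (−sin 200°, cos 200°); with |NJ| = 39.8, J = (-51.5, -46.1). Then |UJ| = |J − U| = 69.1.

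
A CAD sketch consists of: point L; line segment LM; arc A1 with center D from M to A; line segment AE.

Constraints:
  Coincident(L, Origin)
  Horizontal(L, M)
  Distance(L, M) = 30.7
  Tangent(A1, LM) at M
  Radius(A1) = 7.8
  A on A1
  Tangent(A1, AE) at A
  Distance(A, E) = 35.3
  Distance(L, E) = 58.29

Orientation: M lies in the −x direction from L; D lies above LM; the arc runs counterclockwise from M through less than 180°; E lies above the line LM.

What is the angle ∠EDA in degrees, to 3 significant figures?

77.5°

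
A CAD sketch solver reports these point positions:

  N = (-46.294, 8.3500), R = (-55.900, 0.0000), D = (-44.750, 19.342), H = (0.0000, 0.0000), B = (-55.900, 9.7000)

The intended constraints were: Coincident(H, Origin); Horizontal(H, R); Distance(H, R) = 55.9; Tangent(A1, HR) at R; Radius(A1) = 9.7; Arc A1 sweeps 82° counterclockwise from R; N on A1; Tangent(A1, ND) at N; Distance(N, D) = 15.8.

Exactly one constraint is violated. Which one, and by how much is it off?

Distance(N, D) = 15.8 — off by 4.70.

H = (0.00, 0.00) ✓; H.y = 0.00, R.y = 0.00 ✓; |HR| = 55.90 ✓; ∠(BR, RH) = 90.00° ✓; |BR| = 9.700 ✓; bearing(B→N) − bearing(B→R) = 82.00° ✓; |BN| = 9.700 ✓; ∠(BN, ND) = 90.00° ✓; |ND| = 11.10 ✗.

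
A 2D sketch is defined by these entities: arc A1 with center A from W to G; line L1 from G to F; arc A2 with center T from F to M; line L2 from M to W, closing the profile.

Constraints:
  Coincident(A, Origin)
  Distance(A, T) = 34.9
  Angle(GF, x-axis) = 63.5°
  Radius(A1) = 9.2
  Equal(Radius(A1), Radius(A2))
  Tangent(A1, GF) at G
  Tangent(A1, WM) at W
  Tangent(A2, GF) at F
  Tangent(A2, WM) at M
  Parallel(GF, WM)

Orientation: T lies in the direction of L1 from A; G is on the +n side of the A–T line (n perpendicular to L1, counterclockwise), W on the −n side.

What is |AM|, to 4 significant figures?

36.09

The slot axis is L1's direction at 63.5°, so u = (cos 63.5°, sin 63.5°) = (0.4462, 0.8949) and n = (−sin 63.5°, cos 63.5°) = (-0.8949, 0.4462). A is at the origin and T lies 34.9 along u from A, so T = 34.9·u = (15.57, 31.23). Tangency of A1 to both parallel lines with radius 9.2 puts G and W at A ± 9.2·n: G = (-8.233, 4.105), W = (8.233, -4.105). Equal radii place F and M the same way about T: F = T + 9.2·n = (7.339, 35.34), M = T − 9.2·n = (23.81, 27.13). Then |AM| = |M − A| = 36.09.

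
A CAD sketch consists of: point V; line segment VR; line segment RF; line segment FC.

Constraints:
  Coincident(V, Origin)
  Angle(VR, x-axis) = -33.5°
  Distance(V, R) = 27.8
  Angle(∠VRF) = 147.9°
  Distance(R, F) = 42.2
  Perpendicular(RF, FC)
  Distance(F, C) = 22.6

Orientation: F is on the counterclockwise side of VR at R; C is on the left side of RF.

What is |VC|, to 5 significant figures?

66.214

∠VRF = 147.9°, so RF runs at -33.5° + (180° − 147.9°) = -1.4000° from the x-axis; with |RF| = 42.2, F = R + 42.2·(cos -1.4000°, sin -1.4000°) = (65.369, -16.375). The perpendicularity gives FC at right angles to RF; with |FC| = 22.6 on the left of RF, C = F + 22.6·(0.024432, 0.99970) = (65.922, 6.2184). Then |VC| = |C − V| = 66.214.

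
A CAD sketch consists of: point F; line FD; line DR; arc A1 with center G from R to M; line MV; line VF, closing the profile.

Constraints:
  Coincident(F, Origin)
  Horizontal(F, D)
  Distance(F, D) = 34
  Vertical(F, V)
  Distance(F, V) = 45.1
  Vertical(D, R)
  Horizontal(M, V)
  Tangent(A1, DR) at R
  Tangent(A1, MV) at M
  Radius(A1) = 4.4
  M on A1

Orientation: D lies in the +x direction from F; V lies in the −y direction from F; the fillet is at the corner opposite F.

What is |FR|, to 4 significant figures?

53.03

The virtual corner opposite F is at (34.00, -45.10). A1 meets DR tangentially, so GR is at right angles to DR and since A1 is tangent to MV there, GM ⟂ MV, with radius 4.4, so the center G sits 4.4 in from both sides at G = (29.60, -40.70). That places the tangent points at R = (34.00, -40.70) on DR and M = (29.60, -45.10) on MV. Then |FR| = |R − F| = 53.03.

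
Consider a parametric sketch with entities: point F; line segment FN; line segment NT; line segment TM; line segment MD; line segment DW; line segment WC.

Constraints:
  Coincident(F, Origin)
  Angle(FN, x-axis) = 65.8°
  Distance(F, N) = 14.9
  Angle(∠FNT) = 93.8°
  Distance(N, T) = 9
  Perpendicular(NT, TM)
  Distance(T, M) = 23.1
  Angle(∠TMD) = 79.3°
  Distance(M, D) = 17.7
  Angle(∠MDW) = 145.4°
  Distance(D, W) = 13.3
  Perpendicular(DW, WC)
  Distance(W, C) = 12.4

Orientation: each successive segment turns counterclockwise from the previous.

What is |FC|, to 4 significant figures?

15.43

F is at the origin; FN runs at 65.8° with length 14.9, so N = (6.108, 13.59). ∠FNT = 93.8° gives NT at 152.0° from the x-axis; with |NT| = 9.0, T = (-1.839, 17.82). NT ⟂ TM, so TM runs at -118.0°; with |TM| = 23.1, M = (-12.68, -2.580). ∠TMD = 79.3° gives MD at -17.30° from the x-axis; with |MD| = 17.7, D = (4.216, -7.844). ∠MDW = 145.4° gives DW at 17.30° from the x-axis; with |DW| = 13.3, W = (16.91, -3.889). DW is perpendicular to WC, so WC runs at 107.3°; with |WC| = 12.4, C = (13.23, 7.950). Then |FC| = |C − F| = 15.43.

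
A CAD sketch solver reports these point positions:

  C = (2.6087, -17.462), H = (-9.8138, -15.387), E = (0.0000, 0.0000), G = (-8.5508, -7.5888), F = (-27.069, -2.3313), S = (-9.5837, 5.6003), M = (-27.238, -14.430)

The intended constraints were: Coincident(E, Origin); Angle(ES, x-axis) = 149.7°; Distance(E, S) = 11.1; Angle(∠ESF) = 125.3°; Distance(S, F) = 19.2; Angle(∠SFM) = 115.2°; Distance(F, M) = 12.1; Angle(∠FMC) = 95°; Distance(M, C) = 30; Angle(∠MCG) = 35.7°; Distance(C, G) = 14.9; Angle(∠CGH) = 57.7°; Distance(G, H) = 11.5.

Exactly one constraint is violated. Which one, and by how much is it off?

Distance(G, H) = 11.5 — off by 3.60.

E = (0.00, 0.00) ✓; ES at 149.7° ✓; |ES| = 11.10 ✓; ∠ESF = 125.3° ✓; |SF| = 19.20 ✓; ∠SFM = 115.2° ✓; |FM| = 12.10 ✓; ∠FMC = 95.00° ✓; |MC| = 30.00 ✓; ∠MCG = 35.70° ✓; |CG| = 14.90 ✓; ∠CGH = 57.70° ✓; |GH| = 7.900 ✗.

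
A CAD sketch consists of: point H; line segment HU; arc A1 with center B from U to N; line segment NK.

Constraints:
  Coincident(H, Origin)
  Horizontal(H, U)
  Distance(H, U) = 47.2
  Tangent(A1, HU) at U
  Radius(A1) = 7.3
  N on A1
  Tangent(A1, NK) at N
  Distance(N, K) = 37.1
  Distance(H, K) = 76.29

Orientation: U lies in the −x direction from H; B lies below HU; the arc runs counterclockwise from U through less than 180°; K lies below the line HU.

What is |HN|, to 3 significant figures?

54.5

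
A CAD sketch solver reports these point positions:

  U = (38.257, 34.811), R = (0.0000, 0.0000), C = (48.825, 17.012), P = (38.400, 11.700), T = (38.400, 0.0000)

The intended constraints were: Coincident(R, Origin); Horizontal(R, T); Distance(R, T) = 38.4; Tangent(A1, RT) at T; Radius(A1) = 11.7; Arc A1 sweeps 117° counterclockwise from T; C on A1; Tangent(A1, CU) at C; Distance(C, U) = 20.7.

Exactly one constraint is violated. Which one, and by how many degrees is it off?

Tangent(A1, CU) at C — off by 3.70°.

R = (0.00, 0.00) ✓; R.y = 0.00, T.y = 0.00 ✓; |RT| = 38.40 ✓; ∠(PT, TR) = 90.00° ✓; |PT| = 11.70 ✓; bearing(P→C) − bearing(P→T) = 117.0° ✓; |PC| = 11.70 ✓; ∠(PC, CU) = 86.30° ✗; |CU| = 20.70 ✓.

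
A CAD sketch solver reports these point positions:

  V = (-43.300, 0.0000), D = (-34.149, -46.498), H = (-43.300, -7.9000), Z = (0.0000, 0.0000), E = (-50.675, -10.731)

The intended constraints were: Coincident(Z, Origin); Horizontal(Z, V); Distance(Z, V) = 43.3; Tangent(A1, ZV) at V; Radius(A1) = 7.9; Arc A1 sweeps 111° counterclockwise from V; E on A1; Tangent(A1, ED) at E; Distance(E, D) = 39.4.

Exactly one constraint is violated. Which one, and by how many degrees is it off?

Tangent(A1, ED) at E — off by 3.80°.

Z = (0.00, 0.00) ✓; Z.y = 0.00, V.y = 0.00 ✓; |ZV| = 43.30 ✓; ∠(HV, VZ) = 90.00° ✓; |HV| = 7.900 ✓; bearing(H→E) − bearing(H→V) = 111.0° ✓; |HE| = 7.900 ✓; ∠(HE, ED) = 86.20° ✗; |ED| = 39.40 ✓.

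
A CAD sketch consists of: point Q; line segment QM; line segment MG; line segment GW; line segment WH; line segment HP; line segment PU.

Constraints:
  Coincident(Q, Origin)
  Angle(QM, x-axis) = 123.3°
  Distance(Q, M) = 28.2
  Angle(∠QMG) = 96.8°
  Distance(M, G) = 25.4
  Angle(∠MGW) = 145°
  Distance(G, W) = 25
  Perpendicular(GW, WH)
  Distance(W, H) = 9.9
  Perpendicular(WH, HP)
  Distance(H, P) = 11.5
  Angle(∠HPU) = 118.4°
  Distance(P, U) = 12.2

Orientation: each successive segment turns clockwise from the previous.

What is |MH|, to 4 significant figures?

46.04

∠MGW = 145.0° gives GW at 5.100° from the x-axis; with |GW| = 25.0, W = (28.85, 42.15). The perpendicularity gives WH at right angles to GW, so WH runs at -84.90°; with |WH| = 9.9, H = (29.73, 32.29). Then |MH| = |H − M| = 46.04.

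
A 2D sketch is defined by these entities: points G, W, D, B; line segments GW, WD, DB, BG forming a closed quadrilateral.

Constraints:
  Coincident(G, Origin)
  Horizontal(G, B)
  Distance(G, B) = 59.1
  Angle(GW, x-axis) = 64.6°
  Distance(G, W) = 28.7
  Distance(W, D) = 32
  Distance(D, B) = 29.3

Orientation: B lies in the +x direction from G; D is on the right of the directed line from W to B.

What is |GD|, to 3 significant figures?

29.8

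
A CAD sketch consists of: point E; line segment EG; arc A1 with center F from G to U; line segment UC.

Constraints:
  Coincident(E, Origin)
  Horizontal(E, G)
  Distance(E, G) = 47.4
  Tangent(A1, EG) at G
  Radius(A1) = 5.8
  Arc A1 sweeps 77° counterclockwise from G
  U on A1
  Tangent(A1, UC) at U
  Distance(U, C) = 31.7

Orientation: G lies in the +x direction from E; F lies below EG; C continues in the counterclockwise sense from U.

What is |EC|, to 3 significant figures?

49.5

On A1, G sits at bearing 90° from F; a 77° counterclockwise sweep puts U at bearing 167°, so U = F + 5.8·(cos 167°, sin 167°) = (41.7, -4.50). The tangent condition forces FU to be normal to UC, so UC runs along (−sin 167°, cos 167°); with |UC| = 31.7, C = (34.6, -35.4). Then |EC| = |C − E| = 49.5.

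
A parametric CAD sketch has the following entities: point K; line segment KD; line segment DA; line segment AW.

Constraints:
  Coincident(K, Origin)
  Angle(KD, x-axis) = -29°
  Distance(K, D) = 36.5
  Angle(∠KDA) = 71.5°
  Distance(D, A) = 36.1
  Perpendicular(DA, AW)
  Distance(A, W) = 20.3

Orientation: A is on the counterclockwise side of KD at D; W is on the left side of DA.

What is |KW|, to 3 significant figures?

28.4

K is at the origin; KD runs at -29.0° with length 36.5, so D = 36.5·(cos -29.0°, sin -29.0°) = (31.9, -17.7). ∠KDA = 71.5°, so DA runs at -29.0° + (180° − 71.5°) = 79.5° from the x-axis; with |DA| = 36.1, A = D + 36.1·(cos 79.5°, sin 79.5°) = (38.5, 17.8). DA is perpendicular to AW; with |AW| = 20.3 on the left of DA, W = A + 20.3·(-0.983, 0.182) = (18.5, 21.5). Then |KW| = |W − K| = 28.4.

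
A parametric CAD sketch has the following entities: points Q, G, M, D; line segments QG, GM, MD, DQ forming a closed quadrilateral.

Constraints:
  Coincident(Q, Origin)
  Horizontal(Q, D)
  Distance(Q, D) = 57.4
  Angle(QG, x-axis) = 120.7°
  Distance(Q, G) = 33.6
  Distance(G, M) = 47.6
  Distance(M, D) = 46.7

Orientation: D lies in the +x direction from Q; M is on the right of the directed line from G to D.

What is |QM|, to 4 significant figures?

14.70

Checks: |GM| = 47.60 ✓; |MD| = 46.70 ✓.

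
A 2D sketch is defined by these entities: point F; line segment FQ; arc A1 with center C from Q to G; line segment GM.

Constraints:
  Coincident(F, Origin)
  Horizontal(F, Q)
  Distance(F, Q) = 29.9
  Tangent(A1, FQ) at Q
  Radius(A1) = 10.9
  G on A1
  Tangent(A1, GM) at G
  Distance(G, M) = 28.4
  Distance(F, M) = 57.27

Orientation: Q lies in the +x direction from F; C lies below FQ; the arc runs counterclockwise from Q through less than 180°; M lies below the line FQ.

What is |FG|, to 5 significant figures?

28.929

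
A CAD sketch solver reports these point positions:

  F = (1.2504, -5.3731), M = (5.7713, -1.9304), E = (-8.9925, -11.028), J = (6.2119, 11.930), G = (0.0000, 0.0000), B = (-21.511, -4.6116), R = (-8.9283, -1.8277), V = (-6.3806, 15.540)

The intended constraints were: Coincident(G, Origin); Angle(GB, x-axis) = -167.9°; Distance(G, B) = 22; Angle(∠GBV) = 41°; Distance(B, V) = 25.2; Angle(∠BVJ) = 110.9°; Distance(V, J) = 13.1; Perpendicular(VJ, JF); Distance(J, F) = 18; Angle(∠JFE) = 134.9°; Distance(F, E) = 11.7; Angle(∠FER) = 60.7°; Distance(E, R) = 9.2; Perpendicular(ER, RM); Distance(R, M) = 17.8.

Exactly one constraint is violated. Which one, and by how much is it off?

Distance(R, M) = 17.8 — off by 3.10.

G = (0.00, 0.00) ✓; GB at -167.9° ✓; |GB| = 22.00 ✓; ∠GBV = 41.00° ✓; |BV| = 25.20 ✓; ∠BVJ = 110.9° ✓; |VJ| = 13.10 ✓; ∠(VJ, JF) = 90.00° ✓; |JF| = 18.00 ✓; ∠JFE = 134.9° ✓; |FE| = 11.70 ✓; ∠FER = 60.70° ✓; |ER| = 9.201 ✓; ∠(ER, RM) = 90.00° ✓; |RM| = 14.70 ✗.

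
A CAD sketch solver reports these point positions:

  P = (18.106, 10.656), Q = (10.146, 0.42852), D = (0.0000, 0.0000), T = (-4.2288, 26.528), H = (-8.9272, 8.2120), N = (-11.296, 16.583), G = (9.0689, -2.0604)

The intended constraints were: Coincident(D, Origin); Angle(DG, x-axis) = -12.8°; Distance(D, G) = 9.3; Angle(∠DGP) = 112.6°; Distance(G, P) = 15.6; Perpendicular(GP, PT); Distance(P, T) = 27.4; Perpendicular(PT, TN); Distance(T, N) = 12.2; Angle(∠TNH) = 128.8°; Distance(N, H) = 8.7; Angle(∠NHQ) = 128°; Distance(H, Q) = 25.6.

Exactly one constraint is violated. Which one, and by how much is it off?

Distance(H, Q) = 25.6 — off by 5.00.

D = (0.00, 0.00) ✓; DG at -12.80° ✓; |DG| = 9.300 ✓; ∠DGP = 112.6° ✓; |GP| = 15.60 ✓; ∠(GP, PT) = 90.00° ✓; |PT| = 27.40 ✓; ∠(PT, TN) = 90.00° ✓; |TN| = 12.20 ✓; ∠TNH = 128.8° ✓; |NH| = 8.700 ✓; ∠NHQ = 128.0° ✓; |HQ| = 20.60 ✗.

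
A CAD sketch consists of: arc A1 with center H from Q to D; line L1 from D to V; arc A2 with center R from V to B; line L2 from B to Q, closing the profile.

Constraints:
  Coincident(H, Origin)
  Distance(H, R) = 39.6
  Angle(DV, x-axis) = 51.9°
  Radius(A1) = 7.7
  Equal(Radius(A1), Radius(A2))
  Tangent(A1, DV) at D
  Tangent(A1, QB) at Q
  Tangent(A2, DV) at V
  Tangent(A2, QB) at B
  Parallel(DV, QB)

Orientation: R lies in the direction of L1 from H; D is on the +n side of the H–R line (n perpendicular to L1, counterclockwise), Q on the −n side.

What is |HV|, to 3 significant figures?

40.3

The slot axis is L1's direction at 51.9°, so u = (cos 51.9°, sin 51.9°) = (0.617, 0.787) and n = (−sin 51.9°, cos 51.9°) = (-0.787, 0.617). H is at the origin and R lies 39.6 along u from H, so R = 39.6·u = (24.4, 31.2). Tangency of A1 to both parallel lines with radius 7.7 puts D and Q at H ± 7.7·n: D = (-6.06, 4.75), Q = (6.06, -4.75). Equal radii place V and B the same way about R: V = R + 7.7·n = (18.4, 35.9), B = R − 7.7·n = (30.5, 26.4). Then |HV| = |V − H| = 40.3.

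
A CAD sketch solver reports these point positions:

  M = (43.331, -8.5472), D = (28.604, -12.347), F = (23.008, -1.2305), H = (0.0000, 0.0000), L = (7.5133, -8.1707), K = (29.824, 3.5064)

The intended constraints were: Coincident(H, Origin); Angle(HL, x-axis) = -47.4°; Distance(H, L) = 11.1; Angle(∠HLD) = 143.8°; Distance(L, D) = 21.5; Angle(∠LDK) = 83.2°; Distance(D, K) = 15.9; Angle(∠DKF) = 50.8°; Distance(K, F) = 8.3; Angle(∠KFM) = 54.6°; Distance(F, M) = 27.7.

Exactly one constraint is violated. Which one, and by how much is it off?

Distance(F, M) = 27.7 — off by 6.10.

H = (0.00, 0.00) ✓; HL at -47.40° ✓; |HL| = 11.10 ✓; ∠HLD = 143.8° ✓; |LD| = 21.50 ✓; ∠LDK = 83.20° ✓; |DK| = 15.90 ✓; ∠DKF = 50.80° ✓; |KF| = 8.300 ✓; ∠KFM = 54.60° ✓; |FM| = 21.60 ✗.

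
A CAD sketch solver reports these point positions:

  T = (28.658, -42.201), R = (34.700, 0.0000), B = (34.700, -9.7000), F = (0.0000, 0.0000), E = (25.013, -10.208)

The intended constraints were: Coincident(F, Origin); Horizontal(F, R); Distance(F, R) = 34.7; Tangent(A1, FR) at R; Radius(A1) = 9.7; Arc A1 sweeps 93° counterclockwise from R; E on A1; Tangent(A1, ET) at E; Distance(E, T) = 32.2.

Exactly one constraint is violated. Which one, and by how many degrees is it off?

Tangent(A1, ET) at E — off by 3.50°.

F = (0.00, 0.00) ✓; F.y = 0.00, R.y = 0.00 ✓; |FR| = 34.70 ✓; ∠(BR, RF) = 90.00° ✓; |BR| = 9.700 ✓; bearing(B→E) − bearing(B→R) = 93.00° ✓; |BE| = 9.700 ✓; ∠(BE, ET) = 86.50° ✗; |ET| = 32.20 ✓.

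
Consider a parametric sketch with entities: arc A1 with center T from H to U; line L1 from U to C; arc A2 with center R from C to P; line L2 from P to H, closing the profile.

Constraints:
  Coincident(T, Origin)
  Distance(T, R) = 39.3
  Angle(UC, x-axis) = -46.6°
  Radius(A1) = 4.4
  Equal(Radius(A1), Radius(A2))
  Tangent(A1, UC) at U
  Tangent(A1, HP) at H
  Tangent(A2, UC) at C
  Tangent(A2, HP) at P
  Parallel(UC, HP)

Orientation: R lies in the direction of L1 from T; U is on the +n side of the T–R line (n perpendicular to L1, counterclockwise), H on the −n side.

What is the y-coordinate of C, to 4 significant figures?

-25.53

Tangency of A1 to both parallel lines with radius 4.4 puts U and H at T ± 4.4·n: U = (3.197, 3.023), H = (-3.197, -3.023). Equal radii place C and P the same way about R: C = R + 4.4·n = (30.20, -25.53), P = R − 4.4·n = (23.81, -31.58). So C.y = -25.53.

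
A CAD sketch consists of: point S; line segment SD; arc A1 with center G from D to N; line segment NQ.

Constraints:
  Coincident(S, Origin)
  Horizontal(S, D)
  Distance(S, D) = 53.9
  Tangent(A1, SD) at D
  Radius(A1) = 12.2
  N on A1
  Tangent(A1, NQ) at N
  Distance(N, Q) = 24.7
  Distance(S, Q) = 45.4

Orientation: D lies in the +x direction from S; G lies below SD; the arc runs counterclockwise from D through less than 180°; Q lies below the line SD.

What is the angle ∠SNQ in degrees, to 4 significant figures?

78.68°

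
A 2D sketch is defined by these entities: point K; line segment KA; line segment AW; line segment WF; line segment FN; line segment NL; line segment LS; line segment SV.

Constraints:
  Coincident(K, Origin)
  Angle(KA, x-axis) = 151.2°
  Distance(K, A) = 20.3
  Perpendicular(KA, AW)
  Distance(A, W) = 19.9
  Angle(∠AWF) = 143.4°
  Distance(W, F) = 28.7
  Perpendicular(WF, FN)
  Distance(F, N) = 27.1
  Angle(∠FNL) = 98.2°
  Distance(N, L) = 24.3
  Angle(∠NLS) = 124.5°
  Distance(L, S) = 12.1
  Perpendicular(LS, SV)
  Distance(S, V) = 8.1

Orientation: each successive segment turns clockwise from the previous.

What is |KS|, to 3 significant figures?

6.50

∠FNL = 98.2° gives NL at -147° from the x-axis; with |NL| = 24.3, L = (8.75, 1.36). ∠NLS = 124.5° gives LS at 157° from the x-axis; with |LS| = 12.1, S = (-2.41, 6.03). Then |KS| = |S − K| = 6.50.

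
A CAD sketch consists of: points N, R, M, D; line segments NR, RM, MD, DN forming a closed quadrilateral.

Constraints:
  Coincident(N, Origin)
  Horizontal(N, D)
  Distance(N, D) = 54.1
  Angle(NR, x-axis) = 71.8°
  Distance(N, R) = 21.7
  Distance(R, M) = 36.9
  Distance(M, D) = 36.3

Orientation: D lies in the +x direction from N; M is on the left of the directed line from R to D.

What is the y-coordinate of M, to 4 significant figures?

33.93

Checks: |RM| = 36.90 ✓; |MD| = 36.30 ✓.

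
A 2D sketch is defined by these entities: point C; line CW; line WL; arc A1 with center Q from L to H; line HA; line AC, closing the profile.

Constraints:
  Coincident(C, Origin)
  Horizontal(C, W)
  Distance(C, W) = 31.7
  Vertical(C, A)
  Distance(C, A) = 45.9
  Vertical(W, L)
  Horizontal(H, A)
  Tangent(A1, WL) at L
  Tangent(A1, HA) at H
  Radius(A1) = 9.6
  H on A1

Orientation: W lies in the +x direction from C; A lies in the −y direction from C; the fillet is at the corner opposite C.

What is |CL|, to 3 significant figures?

48.2

The virtual corner opposite C is at (31.7, -45.9). Tangency of A1 to WL means the radius QL is perpendicular to WL and A1 meets HA tangentially, so QH is at right angles to HA, with radius 9.6, so the center Q sits 9.6 in from both sides at Q = (22.1, -36.3). That places the tangent points at L = (31.7, -36.3) on WL and H = (22.1, -45.9) on HA. Then |CL| = |L − C| = 48.2.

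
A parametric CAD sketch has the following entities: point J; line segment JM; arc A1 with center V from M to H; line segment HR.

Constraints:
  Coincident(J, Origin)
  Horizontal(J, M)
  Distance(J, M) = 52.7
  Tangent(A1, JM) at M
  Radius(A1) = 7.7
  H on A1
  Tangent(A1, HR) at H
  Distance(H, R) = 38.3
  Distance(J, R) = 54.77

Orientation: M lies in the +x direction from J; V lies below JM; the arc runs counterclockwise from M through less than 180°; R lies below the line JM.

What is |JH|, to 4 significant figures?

45.64

Checks: J.y = 0.00, M.y = 0.00 ✓; |VM| = 7.700 ✓; |VH| = 7.700 ✓; ∠(VH, HR) = 90.00° ✓; |HR| = 38.30 ✓; |JR| = 54.77 ✓.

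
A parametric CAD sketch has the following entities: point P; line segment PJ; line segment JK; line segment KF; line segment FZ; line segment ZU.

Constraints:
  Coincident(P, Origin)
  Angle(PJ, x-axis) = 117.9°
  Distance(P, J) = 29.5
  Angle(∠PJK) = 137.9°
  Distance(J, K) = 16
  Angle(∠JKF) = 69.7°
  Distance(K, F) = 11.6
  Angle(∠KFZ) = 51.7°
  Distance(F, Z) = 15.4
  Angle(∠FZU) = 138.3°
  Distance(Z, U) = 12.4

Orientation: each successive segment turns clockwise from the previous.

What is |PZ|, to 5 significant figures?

33.965

P is at the origin; PJ runs at 117.9° with length 29.5, so J = (-13.804, 26.071). ∠PJK = 137.9° gives JK at 75.800° from the x-axis; with |JK| = 16.0, K = (-9.8790, 41.582). ∠JKF = 69.7° gives KF at -34.500° from the x-axis; with |KF| = 11.6, F = (-0.31915, 35.012). ∠KFZ = 51.7° gives FZ at -162.80° from the x-axis; with |FZ| = 15.4, Z = (-15.030, 30.458). Then |PZ| = |Z − P| = 33.965.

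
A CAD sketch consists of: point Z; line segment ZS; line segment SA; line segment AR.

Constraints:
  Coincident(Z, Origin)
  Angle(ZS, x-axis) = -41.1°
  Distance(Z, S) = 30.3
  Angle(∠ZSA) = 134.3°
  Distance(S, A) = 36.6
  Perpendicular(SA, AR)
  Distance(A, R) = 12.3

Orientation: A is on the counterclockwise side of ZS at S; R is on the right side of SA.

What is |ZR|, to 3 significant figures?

67.0

Z is at the origin; ZS runs at -41.1° with length 30.3, so S = 30.3·(cos -41.1°, sin -41.1°) = (22.8, -19.9). ∠ZSA = 134.3°, so SA runs at -41.1° + (180° − 134.3°) = 4.60° from the x-axis; with |SA| = 36.6, A = S + 36.6·(cos 4.60°, sin 4.60°) = (59.3, -17.0). SA is perpendicular to AR; with |AR| = 12.3 on the right of SA, R = A + 12.3·(0.0802, -0.997) = (60.3, -29.2). Then |ZR| = |R − Z| = 67.0.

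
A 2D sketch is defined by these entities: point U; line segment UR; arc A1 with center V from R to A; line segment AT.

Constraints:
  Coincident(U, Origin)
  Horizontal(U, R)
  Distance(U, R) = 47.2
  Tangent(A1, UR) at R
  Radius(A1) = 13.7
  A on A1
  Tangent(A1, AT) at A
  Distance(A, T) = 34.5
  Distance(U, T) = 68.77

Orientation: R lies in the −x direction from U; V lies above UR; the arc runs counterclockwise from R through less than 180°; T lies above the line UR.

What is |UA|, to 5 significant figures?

39.000

Checks: ∠(VR, RU) = 90.00° ✓; |VR| = 13.70 ✓; |VA| = 13.70 ✓; ∠(VA, AT) = 90.00° ✓; |AT| = 34.50 ✓; |UT| = 68.77 ✓.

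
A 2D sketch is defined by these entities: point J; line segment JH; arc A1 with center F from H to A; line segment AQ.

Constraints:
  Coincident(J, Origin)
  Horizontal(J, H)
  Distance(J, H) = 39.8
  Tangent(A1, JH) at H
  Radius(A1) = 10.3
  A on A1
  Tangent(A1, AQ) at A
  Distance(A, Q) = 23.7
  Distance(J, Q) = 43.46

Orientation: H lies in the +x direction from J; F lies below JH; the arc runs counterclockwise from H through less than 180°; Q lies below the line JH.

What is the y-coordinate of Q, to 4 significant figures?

-33.27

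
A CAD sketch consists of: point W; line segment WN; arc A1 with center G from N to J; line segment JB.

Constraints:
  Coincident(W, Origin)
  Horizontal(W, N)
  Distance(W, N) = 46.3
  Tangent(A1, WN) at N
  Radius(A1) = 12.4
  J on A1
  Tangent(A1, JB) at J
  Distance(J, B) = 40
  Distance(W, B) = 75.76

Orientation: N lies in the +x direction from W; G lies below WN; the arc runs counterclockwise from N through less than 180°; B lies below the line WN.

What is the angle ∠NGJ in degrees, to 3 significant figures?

117°

W is at the origin; W and N share the same y with |WN| = 46.3 and N on the +x side, so N = (46.3, 0.00). The tangent condition forces GN to be normal to WN, so G = N + (0, -12.4) = (46.3, -12.4). Since GJ ⟂ JB (tangency), |GB| = √(12.4² + 40.0²) = 41.9 regardless of where J sits on A1. So B lies on both circle(W, 75.76) and circle(G, 41.9); the below-WN intersection is B = (53.5, -53.7). J is the foot of the tangent from B: J = (35.3, -18.0).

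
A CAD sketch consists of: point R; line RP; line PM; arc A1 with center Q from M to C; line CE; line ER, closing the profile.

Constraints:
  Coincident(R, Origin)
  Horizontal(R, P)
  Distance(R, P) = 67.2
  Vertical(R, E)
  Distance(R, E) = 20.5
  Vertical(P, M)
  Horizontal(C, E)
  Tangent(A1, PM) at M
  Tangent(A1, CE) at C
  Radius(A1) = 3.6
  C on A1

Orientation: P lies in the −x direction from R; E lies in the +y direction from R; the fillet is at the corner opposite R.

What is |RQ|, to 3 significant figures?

65.8

R is at the origin; R and P share the same y with |RP| = 67.2 and P on the −x side, so P = (-67.2, 0.00). R and E share the same x with |RE| = 20.5 and E on the +y side, so E = (0.00, 20.5). The virtual corner opposite R is at (-67.2, 20.5). The tangent condition forces QM to be normal to PM and tangency of A1 to CE means the radius QC is perpendicular to CE, with radius 3.6, so the center Q sits 3.6 in from both sides at Q = (-63.6, 16.9). Then |RQ| = |Q − R| = 65.8.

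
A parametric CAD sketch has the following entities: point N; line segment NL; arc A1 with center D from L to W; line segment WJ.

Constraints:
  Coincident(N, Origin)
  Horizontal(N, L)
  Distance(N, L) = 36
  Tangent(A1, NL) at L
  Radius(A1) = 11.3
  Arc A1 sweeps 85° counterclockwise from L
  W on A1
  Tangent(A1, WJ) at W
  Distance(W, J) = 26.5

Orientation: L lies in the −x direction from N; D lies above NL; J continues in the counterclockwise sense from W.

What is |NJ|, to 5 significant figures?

43.026

On A1, L sits at bearing -90° from D; an 85° counterclockwise sweep puts W at bearing -5°, so W = D + 11.3·(cos -5°, sin -5°) = (-24.743, 10.315). A1 meets WJ tangentially, so DW is at right angles to WJ, so WJ runs along (−sin -5°, cos -5°); with |WJ| = 26.5, J = (-22.433, 36.714). Then |NJ| = |J − N| = 43.026.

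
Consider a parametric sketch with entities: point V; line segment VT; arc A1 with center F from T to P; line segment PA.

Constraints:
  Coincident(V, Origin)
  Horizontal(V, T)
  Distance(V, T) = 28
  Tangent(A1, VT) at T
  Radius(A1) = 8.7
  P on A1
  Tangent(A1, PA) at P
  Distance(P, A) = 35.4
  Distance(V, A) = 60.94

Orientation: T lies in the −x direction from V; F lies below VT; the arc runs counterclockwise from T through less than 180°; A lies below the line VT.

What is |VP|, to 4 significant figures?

37.01

V is at the origin; VT is horizontal with |VT| = 28.0 and T on the −x side, so T = (-28.00, 0.000). Since A1 is tangent to VT there, FT ⟂ VT, so F = T + (0, -8.7) = (-28.00, -8.700). Since FP ⟂ PA (tangency), |FA| = √(8.7² + 35.4²) = 36.45 regardless of where P sits on A1. So A lies on both circle(V, 60.94) and circle(F, 36.45); the below-VT intersection is A = (-45.26, -40.81). P is the foot of the tangent from A: P = (-36.42, -6.529).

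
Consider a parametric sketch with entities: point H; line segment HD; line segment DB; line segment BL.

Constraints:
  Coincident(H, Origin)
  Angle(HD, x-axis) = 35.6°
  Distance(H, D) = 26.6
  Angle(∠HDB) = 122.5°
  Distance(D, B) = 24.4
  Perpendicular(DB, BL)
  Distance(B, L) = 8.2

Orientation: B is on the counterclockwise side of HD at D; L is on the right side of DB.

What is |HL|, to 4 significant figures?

49.35

H is at the origin; HD runs at 35.6° with length 26.6, so D = 26.6·(cos 35.6°, sin 35.6°) = (21.63, 15.48). ∠HDB = 122.5°, so DB runs at 35.6° + (180° − 122.5°) = 93.10° from the x-axis; with |DB| = 24.4, B = D + 24.4·(cos 93.10°, sin 93.10°) = (20.31, 39.85). DB is perpendicular to BL; with |BL| = 8.2 on the right of DB, L = B + 8.2·(0.9985, 0.05408) = (28.50, 40.29). Then |HL| = |L − H| = 49.35.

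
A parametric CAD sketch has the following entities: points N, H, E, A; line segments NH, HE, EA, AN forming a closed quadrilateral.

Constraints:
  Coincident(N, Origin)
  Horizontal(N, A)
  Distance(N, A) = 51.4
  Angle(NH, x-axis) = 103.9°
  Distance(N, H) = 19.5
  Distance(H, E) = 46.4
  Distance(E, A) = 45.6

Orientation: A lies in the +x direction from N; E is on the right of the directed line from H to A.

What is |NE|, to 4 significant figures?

27.23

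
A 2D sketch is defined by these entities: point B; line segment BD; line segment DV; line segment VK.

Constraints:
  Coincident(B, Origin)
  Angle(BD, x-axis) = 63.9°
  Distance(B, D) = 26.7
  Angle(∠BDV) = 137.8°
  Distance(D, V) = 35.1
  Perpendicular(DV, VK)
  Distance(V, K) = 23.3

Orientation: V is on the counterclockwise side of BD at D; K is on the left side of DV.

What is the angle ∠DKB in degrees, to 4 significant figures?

27.99°

B is at the origin; BD runs at 63.9° with length 26.7, so D = 26.7·(cos 63.9°, sin 63.9°) = (11.75, 23.98). ∠BDV = 137.8°, so DV runs at 63.9° + (180° − 137.8°) = 106.1° from the x-axis; with |DV| = 35.1, V = D + 35.1·(cos 106.1°, sin 106.1°) = (2.013, 57.70). The perpendicularity gives VK at right angles to DV; with |VK| = 23.3 on the left of DV, K = V + 23.3·(-0.9608, -0.2773) = (-20.37, 51.24). Then cos ∠DKB = KD·KB / (|KD||KB|), giving 27.99°.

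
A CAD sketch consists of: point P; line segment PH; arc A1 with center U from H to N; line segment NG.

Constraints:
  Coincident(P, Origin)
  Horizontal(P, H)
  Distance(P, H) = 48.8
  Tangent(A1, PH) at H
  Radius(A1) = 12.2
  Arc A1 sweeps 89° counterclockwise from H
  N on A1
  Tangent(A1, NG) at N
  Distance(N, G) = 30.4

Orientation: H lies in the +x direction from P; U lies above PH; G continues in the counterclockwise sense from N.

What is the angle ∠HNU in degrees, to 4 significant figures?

45.50°

P is at the origin; PH is horizontal with |PH| = 48.8 and H on the +x side, so H = (48.80, 0.000). Tangency of A1 to PH means the radius UH is perpendicular to PH, so U = H + (0, 12.2) = (48.80, 12.20). On A1, H sits at bearing -90° from U; an 89° counterclockwise sweep puts N at bearing -1°, so N = U + 12.2·(cos -1°, sin -1°) = (61.00, 11.99). Then cos ∠HNU = NH·NU / (|NH||NU|), giving 45.50°.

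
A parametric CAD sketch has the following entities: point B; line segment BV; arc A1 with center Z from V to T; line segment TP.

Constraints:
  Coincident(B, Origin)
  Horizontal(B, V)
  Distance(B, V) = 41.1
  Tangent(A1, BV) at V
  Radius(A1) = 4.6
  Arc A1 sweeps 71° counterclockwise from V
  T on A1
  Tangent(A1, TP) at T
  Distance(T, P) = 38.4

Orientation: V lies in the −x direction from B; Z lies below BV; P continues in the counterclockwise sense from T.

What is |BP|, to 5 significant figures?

70.082

B is at the origin; B and V share the same y with |BV| = 41.1 and V on the −x side, so V = (-41.100, 0.0000). A1 meets BV tangentially, so ZV is at right angles to BV, so Z = V + (0, -4.6) = (-41.100, -4.6000). On A1, V sits at bearing 90° from Z; a 71° counterclockwise sweep puts T at bearing 161°, so T = Z + 4.6·(cos 161°, sin 161°) = (-45.449, -3.1024). Since A1 is tangent to TP there, ZT ⟂ TP, so TP runs along (−sin 161°, cos 161°); with |TP| = 38.4, P = (-57.951, -39.410). Then |BP| = |P − B| = 70.082.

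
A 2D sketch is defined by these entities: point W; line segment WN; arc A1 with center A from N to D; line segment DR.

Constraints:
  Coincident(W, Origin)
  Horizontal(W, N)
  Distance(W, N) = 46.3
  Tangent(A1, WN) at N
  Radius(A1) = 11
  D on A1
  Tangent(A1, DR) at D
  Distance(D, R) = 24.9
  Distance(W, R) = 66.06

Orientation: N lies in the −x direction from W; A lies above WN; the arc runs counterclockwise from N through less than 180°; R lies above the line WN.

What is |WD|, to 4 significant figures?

42.33

W is at the origin; W and N share the same y with |WN| = 46.3 and N on the −x side, so N = (-46.30, 0.000). Tangency of A1 to WN means the radius AN is perpendicular to WN, so A = N + (0, 11) = (-46.30, 11.00). Since AD ⟂ DR (tangency), |AR| = √(11.0² + 24.9²) = 27.22 regardless of where D sits on A1. So R lies on both circle(W, 66.06) and circle(A, 27.22); the above-WN intersection is R = (-54.83, 36.85). D is the foot of the tangent from R: D = (-38.14, 18.37).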